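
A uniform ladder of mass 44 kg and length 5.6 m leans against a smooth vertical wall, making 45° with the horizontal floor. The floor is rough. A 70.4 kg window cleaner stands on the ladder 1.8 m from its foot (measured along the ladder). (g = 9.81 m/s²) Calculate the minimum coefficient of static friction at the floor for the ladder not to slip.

μ_min ≈ 0.390

ΣF_y = 0: N_floor = 44×9.81 + 70.4×9.81 = 1122.3 N.
Torques about the foot: N_wall · 5.6 sin 45° = 44×9.81×2.8 cos 45° + 70.4×9.81×1.8 cos 45° → N_wall = 437.81 N.
ΣF_x = 0: f_floor = N_wall = 437.81 N.
μ_min = f_floor / N_floor = 437.81 / 1122.3 = 0.3901.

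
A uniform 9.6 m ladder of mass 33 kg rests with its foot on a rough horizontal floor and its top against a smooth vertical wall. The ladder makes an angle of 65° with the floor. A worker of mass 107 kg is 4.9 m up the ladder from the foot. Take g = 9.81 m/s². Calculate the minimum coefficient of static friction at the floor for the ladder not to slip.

ΣF_y = 0: N_floor = 33×9.81 + 107×9.81 = 1373.4 N.
Torques about the foot: N_wall · 9.6 sin 65° = 33×9.81×4.8 cos 65° + 107×9.81×4.9 cos 65° → N_wall = 325.31 N.
ΣF_x = 0: f_floor = N_wall = 325.31 N.
μ_min = f_floor / N_floor = 325.31 / 1373.4 = 0.2369.

μ_min ≈ 0.237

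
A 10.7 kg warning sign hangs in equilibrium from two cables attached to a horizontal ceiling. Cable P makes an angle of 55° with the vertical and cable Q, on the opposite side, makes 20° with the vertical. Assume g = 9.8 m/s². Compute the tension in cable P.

Angles from the horizontal: cable P is 90° − 55° = 35°, cable Q is 90° − 20° = 70°.
Weight W = 10.7 × 9.8 = 104.9 N acts straight down.
Horizontal: T_P cos 35° = T_Q cos 70°  →  T_Q = 2.395 T_P.
Vertical: T_P sin 35° + T_Q sin 70° = 104.9.
Substituting the horizontal relation into the vertical equation gives 2.824 T_P = 104.9, so T_P = 37.13 N.

T_P ≈ 37.1 N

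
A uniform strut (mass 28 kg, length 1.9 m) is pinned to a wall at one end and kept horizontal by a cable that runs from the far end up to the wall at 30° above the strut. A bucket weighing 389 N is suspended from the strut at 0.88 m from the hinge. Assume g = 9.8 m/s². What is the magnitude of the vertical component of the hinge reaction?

|H_y| ≈ 346 N

Take torques about the hinge: T sin 30° · 1.9 = 28×9.8×0.95 + 389×0.88 = 603 N·m.
So T = 603 / (0.5000 × 1.9) = 634.74 N.
ΣF_y = 0: H_y = (28×9.8 + 389) − T sin 30° = 663.4 − 317.37 = 346.03 N.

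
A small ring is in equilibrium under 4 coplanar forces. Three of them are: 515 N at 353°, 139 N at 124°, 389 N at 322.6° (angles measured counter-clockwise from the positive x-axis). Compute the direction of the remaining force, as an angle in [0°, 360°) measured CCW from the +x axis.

Sum the known components: ΣF_x = 742.5 N, ΣF_y = -183.8 N.
For equilibrium the remaining force must supply (−ΣF_x, −ΣF_y) = (-742.5, 183.8) N.
Magnitude = √((-742.5)² + (183.8)²) = 764.9 N; direction = atan2(183.8, -742.5) = 166.1°.

θ ≈ 166°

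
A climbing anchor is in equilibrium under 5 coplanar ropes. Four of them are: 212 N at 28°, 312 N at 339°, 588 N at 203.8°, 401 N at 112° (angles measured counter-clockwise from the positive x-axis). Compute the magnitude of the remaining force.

F ≈ 243 N

Sum the known components: ΣF_x = -209.8 N, ΣF_y = 122.2 N.
For equilibrium the remaining force must supply (−ΣF_x, −ΣF_y) = (209.8, -122.2) N.
Magnitude = √((209.8)² + (-122.2)²) = 242.8 N; direction = atan2(-122.2, 209.8) = 329.8°.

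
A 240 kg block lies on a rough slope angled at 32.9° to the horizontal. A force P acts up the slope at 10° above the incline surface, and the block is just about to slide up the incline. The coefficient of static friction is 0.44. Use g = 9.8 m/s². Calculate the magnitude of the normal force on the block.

On the verge of sliding up the incline, friction equals μN and acts down the slope.
Perpendicular: N + P sin 10° = W cos 32.9° = 1975 N.
Along incline: P cos 10° = W sin 32.9° + μN  with W sin 32.9° = 1278 N.
Solving the pair for P and N: P = 2023 N, N = 1624 N (and f = μN = 714.4 N).

N ≈ 1620 N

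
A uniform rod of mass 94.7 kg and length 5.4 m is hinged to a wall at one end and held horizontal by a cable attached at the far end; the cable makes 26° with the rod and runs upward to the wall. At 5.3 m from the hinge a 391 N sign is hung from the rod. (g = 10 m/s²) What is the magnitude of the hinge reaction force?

Take torques about the hinge: T sin 26° · 5.4 = 94.7×10×2.7 + 391×5.3 = 4629.2 N·m.
So T = 4629.2 / (0.4384 × 5.4) = 1955.6 N.
ΣF_x = 0: H_x = T cos 26° = 1757.6 N.
ΣF_y = 0: H_y = (94.7×10 + 391) − T sin 26° = 1338 − 857.26 = 480.74 N.
|H| = √(H_x² + H_y²) = √((1757.6)² + (480.74)²) = 1822.2 N.

|H| ≈ 1820 N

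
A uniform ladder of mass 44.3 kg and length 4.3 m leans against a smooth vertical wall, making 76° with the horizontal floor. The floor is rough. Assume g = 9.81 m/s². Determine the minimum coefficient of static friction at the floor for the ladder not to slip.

μ_min ≈ 0.125

ΣF_y = 0: N_floor = 44.3×9.81 = 434.58 N.
Torques about the foot: N_wall · 4.3 sin 76° = 44.3×9.81×2.15 cos 76° → N_wall = 54.177 N.
ΣF_x = 0: f_floor = N_wall = 54.177 N.
μ_min = f_floor / N_floor = 54.177 / 434.58 = 0.1247.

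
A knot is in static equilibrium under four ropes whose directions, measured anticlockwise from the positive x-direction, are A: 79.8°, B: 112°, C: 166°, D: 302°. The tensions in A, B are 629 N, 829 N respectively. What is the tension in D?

Resolve: ΣF_x = 629 cos 79.8° + 829 cos 112° + T_C cos 166° + T_D cos 302° = 0.
        ΣF_y = 629 sin 79.8° + 829 sin 112° + T_C sin 166° + T_D sin 302° = 0.
The known terms sum to (-199.2, 1388) N, so -0.9703 T_C + 0.5299 T_D = 199.2 and 0.2419 T_C − 0.8480 T_D = -1388.
Solving simultaneously: T_C = 815.5 N, T_D = 1869 N.

T_D ≈ 1870 N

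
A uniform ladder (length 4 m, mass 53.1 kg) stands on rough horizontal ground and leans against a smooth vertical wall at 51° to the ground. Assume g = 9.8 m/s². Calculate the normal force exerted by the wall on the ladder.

Torques about the foot: N_wall · 4 sin 51° = 53.1×9.8×2 cos 51° → N_wall = 210.7 N.

N_wall ≈ 211 N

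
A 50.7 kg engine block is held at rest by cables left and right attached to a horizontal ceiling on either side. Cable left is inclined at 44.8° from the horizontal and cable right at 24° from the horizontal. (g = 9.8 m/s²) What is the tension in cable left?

T_left ≈ 487 N

Weight W = 50.7 × 9.8 = 496.9 N acts straight down.
Horizontal: T_left cos 44.8° = T_right cos 24°  →  T_right = 0.7767 T_left.
Vertical: T_left sin 44.8° + T_right sin 24° = 496.9.
Substituting the horizontal relation into the vertical equation gives 1.021 T_left = 496.9, so T_left = 486.9 N.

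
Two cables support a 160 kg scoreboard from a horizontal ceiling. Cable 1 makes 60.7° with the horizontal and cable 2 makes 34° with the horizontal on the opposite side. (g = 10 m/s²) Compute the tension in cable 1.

Weight W = 160 × 10 = 1600 N acts straight down.
Horizontal: T_1 cos 60.7° = T_2 cos 34°  →  T_2 = 0.5903 T_1.
Vertical: T_1 sin 60.7° + T_2 sin 34° = 1600.
Substituting the horizontal relation into the vertical equation gives 1.202 T_1 = 1600, so T_1 = 1331 N.

T_1 ≈ 1330 N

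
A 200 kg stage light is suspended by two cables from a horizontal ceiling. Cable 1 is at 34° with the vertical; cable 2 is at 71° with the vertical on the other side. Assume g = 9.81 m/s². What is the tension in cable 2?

Angles from the horizontal: cable 1 is 90° − 34° = 56°, cable 2 is 90° − 71° = 19°.
Weight W = 200 × 9.81 = 1962 N acts straight down.
Horizontal: T_1 cos 56° = T_2 cos 19°  →  T_1 = 1.691 T_2.
Vertical: T_1 sin 56° + T_2 sin 19° = 1962.
Substituting the horizontal relation into the vertical equation gives 1.727 T_2 = 1962, so T_2 = 1136 N.

T_2 ≈ 1140 N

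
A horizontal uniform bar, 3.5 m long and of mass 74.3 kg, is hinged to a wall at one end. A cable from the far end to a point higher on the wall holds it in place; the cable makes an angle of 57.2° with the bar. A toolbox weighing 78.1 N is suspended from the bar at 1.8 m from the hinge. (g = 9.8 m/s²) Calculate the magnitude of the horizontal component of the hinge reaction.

H_x ≈ 261 N

Take torques about the hinge: T sin 57.2° · 3.5 = 74.3×9.8×1.75 + 78.1×1.8 = 1414.8 N·m.
So T = 1414.8 / (0.8406 × 3.5) = 480.91 N.
ΣF_x = 0: H_x = T cos 57.2° = 260.51 N.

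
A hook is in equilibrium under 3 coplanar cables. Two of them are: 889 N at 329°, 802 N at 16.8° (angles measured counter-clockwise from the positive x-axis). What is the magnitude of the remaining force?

F ≈ 1550 N

Sum the known components: ΣF_x = 1530 N, ΣF_y = -226.1 N.
For equilibrium the remaining force must supply (−ΣF_x, −ΣF_y) = (-1530, 226.1) N.
Magnitude = √((-1530)² + (226.1)²) = 1546 N; direction = atan2(226.1, -1530) = 171.6°.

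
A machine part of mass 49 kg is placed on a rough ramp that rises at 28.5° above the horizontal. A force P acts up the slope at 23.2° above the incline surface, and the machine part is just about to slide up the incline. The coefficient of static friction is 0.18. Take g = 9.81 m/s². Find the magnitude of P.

P ≈ 308 N

On the verge of sliding up the incline, friction equals μN and acts down the slope.
Perpendicular: N + P sin 23.2° = W cos 28.5° = 422.4 N.
Along incline: P cos 23.2° = W sin 28.5° + μN  with W sin 28.5° = 229.4 N.
Solving the pair for P and N: P = 308.5 N, N = 300.9 N (and f = μN = 54.17 N).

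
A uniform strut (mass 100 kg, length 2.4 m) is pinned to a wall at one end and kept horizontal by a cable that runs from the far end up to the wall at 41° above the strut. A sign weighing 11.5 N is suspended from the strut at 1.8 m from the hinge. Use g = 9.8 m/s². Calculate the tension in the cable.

Take torques about the hinge: T sin 41° · 2.4 = 100×9.8×1.2 + 11.5×1.8 = 1196.7 N·m.
So T = 1196.7 / (0.6561 × 2.4) = 760.03 N.

T ≈ 760 N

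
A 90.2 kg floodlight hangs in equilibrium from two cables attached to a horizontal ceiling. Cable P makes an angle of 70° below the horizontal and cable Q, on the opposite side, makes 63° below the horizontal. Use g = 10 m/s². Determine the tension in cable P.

T_P ≈ 560 N

Weight W = 90.2 × 10 = 902 N acts straight down.
Horizontal: T_P cos 70° = T_Q cos 63°  →  T_Q = 0.7534 T_P.
Vertical: T_P sin 70° + T_Q sin 63° = 902.
Substituting the horizontal relation into the vertical equation gives 1.611 T_P = 902, so T_P = 559.9 N.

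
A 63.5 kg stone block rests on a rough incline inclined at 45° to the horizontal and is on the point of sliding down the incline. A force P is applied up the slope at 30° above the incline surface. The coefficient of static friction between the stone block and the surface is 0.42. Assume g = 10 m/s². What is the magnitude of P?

On the verge of sliding down the incline, friction equals μN and acts up the slope.
Perpendicular: N + P sin 30° = W cos 45° = 449 N.
Along incline: P cos 30° + μN = W sin 45° with W sin 45° = 449 N.
Solving the pair for P and N: P = 397 N, N = 250.5 N (and f = μN = 105.2 N).

P ≈ 397 N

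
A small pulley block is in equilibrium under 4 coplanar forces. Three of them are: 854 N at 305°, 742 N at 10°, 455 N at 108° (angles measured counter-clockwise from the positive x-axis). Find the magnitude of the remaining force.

Sum the known components: ΣF_x = 1080 N, ΣF_y = -138 N.
For equilibrium the remaining force must supply (−ΣF_x, −ΣF_y) = (-1080, 138) N.
Magnitude = √((-1080)² + (138)²) = 1089 N; direction = atan2(138, -1080) = 172.7°.

F ≈ 1090 N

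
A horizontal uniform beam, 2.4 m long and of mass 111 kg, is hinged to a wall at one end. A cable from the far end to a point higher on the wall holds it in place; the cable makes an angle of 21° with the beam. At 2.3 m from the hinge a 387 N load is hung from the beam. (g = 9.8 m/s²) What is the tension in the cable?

T ≈ 2550 N

Take torques about the hinge: T sin 21° · 2.4 = 111×9.8×1.2 + 387×2.3 = 2195.5 N·m.
So T = 2195.5 / (0.3584 × 2.4) = 2552.6 N.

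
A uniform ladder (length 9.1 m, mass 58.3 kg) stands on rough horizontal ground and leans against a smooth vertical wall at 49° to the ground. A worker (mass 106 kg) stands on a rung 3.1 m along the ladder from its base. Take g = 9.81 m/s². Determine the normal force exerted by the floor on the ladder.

ΣF_y = 0: N_floor = 58.3×9.81 + 106×9.81 = 1611.8 N.

N_floor ≈ 1610 N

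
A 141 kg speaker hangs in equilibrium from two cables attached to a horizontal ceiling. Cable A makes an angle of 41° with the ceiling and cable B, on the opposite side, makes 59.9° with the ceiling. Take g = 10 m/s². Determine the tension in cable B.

T_B ≈ 1080 N

Weight W = 141 × 10 = 1410 N acts straight down.
Horizontal: T_A cos 41° = T_B cos 59.9°  →  T_A = 0.6645 T_B.
Vertical: T_A sin 41° + T_B sin 59.9° = 1410.
Substituting the horizontal relation into the vertical equation gives 1.301 T_B = 1410, so T_B = 1084 N.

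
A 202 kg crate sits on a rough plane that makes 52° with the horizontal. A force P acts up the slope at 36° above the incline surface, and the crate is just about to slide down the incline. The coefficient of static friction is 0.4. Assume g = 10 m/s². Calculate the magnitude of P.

P ≈ 1910 N

On the verge of sliding down the incline, friction equals μN and acts up the slope.
Perpendicular: N + P sin 36° = W cos 52° = 1244 N.
Along incline: P cos 36° + μN = W sin 52° with W sin 52° = 1592 N.
Solving the pair for P and N: P = 1907 N, N = 122.8 N (and f = μN = 49.14 N).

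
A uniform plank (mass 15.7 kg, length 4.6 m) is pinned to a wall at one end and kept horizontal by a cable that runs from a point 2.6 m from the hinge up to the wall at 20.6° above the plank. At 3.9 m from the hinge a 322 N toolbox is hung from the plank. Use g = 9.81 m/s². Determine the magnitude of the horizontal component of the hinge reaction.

H_x ≈ 1650 N

Take torques about the hinge: T sin 20.6° · 2.6 = 15.7×9.81×2.3 + 322×3.9 = 1610 N·m.
So T = 1610 / (0.3518 × 2.6) = 1760 N.
ΣF_x = 0: H_x = T cos 20.6° = 1647.5 N.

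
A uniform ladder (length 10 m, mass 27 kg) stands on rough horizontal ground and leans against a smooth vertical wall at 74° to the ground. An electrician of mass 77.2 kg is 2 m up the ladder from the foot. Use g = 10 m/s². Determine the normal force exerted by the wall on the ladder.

Torques about the foot: N_wall · 10 sin 74° = 27×10×5 cos 74° + 77.2×10×2 cos 74° → N_wall = 82.984 N.

N_wall ≈ 83 N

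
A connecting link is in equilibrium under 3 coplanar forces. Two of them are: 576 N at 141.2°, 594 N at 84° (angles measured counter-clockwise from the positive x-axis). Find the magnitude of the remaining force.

F ≈ 1030 N

Sum the known components: ΣF_x = -386.8 N, ΣF_y = 951.7 N.
For equilibrium the remaining force must supply (−ΣF_x, −ΣF_y) = (386.8, -951.7) N.
Magnitude = √((386.8)² + (-951.7)²) = 1027 N; direction = atan2(-951.7, 386.8) = 292.1°.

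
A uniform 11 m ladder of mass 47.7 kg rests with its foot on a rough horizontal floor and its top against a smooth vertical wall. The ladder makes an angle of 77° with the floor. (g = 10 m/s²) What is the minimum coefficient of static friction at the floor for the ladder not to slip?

ΣF_y = 0: N_floor = 47.7×10 = 477 N.
Torques about the foot: N_wall · 11 sin 77° = 47.7×10×5.5 cos 77° → N_wall = 55.062 N.
ΣF_x = 0: f_floor = N_wall = 55.062 N.
μ_min = f_floor / N_floor = 55.062 / 477 = 0.1154.

μ_min ≈ 0.115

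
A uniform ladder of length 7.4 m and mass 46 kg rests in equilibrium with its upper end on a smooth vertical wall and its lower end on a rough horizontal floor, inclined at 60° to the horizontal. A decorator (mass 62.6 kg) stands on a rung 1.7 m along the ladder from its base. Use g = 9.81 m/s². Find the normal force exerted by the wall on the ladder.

Torques about the foot: N_wall · 7.4 sin 60° = 46×9.81×3.7 cos 60° + 62.6×9.81×1.7 cos 60° → N_wall = 211.72 N.

N_wall ≈ 212 N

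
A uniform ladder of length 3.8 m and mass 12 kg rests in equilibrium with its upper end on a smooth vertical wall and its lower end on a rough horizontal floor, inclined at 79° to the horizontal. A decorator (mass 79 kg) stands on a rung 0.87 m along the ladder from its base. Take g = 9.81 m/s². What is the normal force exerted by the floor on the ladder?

N_floor ≈ 893 N

ΣF_y = 0: N_floor = 12×9.81 + 79×9.81 = 892.71 N.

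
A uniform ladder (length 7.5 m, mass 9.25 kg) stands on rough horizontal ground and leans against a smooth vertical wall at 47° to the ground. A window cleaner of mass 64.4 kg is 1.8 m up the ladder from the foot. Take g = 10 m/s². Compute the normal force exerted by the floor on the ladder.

N_floor ≈ 736 N

ΣF_y = 0: N_floor = 9.25×10 + 64.4×10 = 736.5 N.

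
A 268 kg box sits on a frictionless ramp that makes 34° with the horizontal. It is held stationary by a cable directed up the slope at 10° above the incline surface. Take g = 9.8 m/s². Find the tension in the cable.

T ≈ 1490 N

Take axes along and perpendicular to the incline. Weight components: W sin 34° = 1469 N down-slope, W cos 34° = 2177 N into the surface.
Along incline: T cos 10° = W sin 34° → T = 1491 N.
Perpendicular: N = W cos 34° − T sin 10° = 1918 N.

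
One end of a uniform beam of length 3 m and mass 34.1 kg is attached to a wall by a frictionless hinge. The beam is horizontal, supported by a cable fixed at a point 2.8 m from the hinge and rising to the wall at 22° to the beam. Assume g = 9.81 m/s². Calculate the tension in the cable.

Take torques about the hinge: T sin 22° · 2.8 = 34.1×9.81×1.5 = 501.78 N·m.
So T = 501.78 / (0.3746 × 2.8) = 478.39 N.

T ≈ 478 N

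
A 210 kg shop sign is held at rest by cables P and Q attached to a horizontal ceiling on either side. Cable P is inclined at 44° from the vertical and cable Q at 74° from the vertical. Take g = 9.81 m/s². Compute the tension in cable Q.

T_Q ≈ 1620 N

Angles from the horizontal: cable P is 90° − 44° = 46°, cable Q is 90° − 74° = 16°.
Weight W = 210 × 9.81 = 2060 N acts straight down.
Horizontal: T_P cos 46° = T_Q cos 16°  →  T_P = 1.384 T_Q.
Vertical: T_P sin 46° + T_Q sin 16° = 2060.
Substituting the horizontal relation into the vertical equation gives 1.271 T_Q = 2060, so T_Q = 1621 N.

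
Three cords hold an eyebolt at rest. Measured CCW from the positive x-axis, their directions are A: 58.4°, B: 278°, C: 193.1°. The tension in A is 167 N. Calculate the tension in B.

T_B ≈ 119 N

Resolve: ΣF_x = 167 cos 58.4° + T_B cos 278° + T_C cos 193.1° = 0.
        ΣF_y = 167 sin 58.4° + T_B sin 278° + T_C sin 193.1° = 0.
The known terms sum to (87.51, 142.2) N, so 0.1392 T_B − 0.9740 T_C = -87.51 and -0.9903 T_B − 0.2267 T_C = -142.2.
Solving simultaneously: T_B = 119.2 N, T_C = 106.9 N.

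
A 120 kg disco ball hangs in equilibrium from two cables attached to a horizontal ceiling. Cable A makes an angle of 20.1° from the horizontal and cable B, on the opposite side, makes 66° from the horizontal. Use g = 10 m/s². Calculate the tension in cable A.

Weight W = 120 × 10 = 1200 N acts straight down.
Horizontal: T_A cos 20.1° = T_B cos 66°  →  T_B = 2.309 T_A.
Vertical: T_A sin 20.1° + T_B sin 66° = 1200.
Substituting the horizontal relation into the vertical equation gives 2.453 T_A = 1200, so T_A = 489.2 N.

T_A ≈ 489 N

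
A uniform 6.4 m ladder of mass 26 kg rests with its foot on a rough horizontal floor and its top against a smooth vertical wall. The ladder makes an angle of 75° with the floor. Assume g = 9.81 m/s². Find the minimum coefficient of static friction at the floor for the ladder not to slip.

μ_min ≈ 0.134

ΣF_y = 0: N_floor = 26×9.81 = 255.06 N.
Torques about the foot: N_wall · 6.4 sin 75° = 26×9.81×3.2 cos 75° → N_wall = 34.172 N.
ΣF_x = 0: f_floor = N_wall = 34.172 N.
μ_min = f_floor / N_floor = 34.172 / 255.06 = 0.134.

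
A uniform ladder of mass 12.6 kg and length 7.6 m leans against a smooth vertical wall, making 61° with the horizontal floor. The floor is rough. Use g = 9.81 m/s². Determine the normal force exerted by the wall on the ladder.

Torques about the foot: N_wall · 7.6 sin 61° = 12.6×9.81×3.8 cos 61° → N_wall = 34.258 N.

N_wall ≈ 34.3 N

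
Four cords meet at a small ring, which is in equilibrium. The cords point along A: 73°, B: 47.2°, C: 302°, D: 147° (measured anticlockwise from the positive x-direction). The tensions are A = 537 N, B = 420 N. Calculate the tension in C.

T_C ≈ 2200 N

Resolve: ΣF_x = 537 cos 73° + 420 cos 47.2° + T_C cos 302° + T_D cos 147° = 0.
        ΣF_y = 537 sin 73° + 420 sin 47.2° + T_C sin 302° + T_D sin 147° = 0.
The known terms sum to (442.4, 821.7) N, so 0.5299 T_C − 0.8387 T_D = -442.4 and -0.8480 T_C + 0.5446 T_D = -821.7.
Solving simultaneously: T_C = 2201 N, T_D = 1918 N.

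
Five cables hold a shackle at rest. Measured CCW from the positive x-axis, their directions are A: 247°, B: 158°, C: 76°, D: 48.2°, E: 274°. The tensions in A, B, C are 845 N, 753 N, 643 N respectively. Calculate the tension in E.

Resolve: ΣF_x = 845 cos 247° + 753 cos 158° + 643 cos 76° + T_D cos 48.2° + T_E cos 274° = 0.
        ΣF_y = 845 sin 247° + 753 sin 158° + 643 sin 76° + T_D sin 48.2° + T_E sin 274° = 0.
The known terms sum to (-872.8, 128.2) N, so 0.6665 T_D + 0.0698 T_E = 872.8 and 0.7455 T_D − 0.9976 T_E = -128.2.
Solving simultaneously: T_D = 1202 N, T_E = 1027 N.

T_E ≈ 1030 N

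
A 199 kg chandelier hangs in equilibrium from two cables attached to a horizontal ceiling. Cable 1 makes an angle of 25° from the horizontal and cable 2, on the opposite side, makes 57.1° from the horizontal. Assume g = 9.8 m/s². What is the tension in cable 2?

T_2 ≈ 1780 N

Weight W = 199 × 9.8 = 1950 N acts straight down.
Horizontal: T_1 cos 25° = T_2 cos 57.1°  →  T_1 = 0.5993 T_2.
Vertical: T_1 sin 25° + T_2 sin 57.1° = 1950.
Substituting the horizontal relation into the vertical equation gives 1.093 T_2 = 1950, so T_2 = 1784 N.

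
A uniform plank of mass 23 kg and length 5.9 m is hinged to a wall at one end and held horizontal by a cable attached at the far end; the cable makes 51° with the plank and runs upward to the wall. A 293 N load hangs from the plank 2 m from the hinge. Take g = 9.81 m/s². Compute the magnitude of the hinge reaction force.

Take torques about the hinge: T sin 51° · 5.9 = 23×9.81×2.95 + 293×2 = 1251.6 N·m.
So T = 1251.6 / (0.7771 × 5.9) = 272.97 N.
ΣF_x = 0: H_x = T cos 51° = 171.79 N.
ΣF_y = 0: H_y = (23×9.81 + 293) − T sin 51° = 518.63 − 212.14 = 306.49 N.
|H| = √(H_x² + H_y²) = √((171.79)² + (306.49)²) = 351.35 N.

|H| ≈ 351 N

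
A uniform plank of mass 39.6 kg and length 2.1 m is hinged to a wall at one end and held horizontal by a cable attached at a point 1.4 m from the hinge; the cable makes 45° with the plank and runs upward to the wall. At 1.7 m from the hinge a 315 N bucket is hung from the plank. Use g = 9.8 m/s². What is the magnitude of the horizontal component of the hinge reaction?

Take torques about the hinge: T sin 45° · 1.4 = 39.6×9.8×1.05 + 315×1.7 = 942.98 N·m.
So T = 942.98 / (0.7071 × 1.4) = 952.56 N.
ΣF_x = 0: H_x = T cos 45° = 673.56 N.

H_x ≈ 674 N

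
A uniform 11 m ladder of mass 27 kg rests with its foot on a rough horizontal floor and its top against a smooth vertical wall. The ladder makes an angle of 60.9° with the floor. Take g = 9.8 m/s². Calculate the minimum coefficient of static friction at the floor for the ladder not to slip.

μ_min ≈ 0.278

ΣF_y = 0: N_floor = 27×9.8 = 264.6 N.
Torques about the foot: N_wall · 11 sin 60.9° = 27×9.8×5.5 cos 60.9° → N_wall = 73.637 N.
ΣF_x = 0: f_floor = N_wall = 73.637 N.
μ_min = f_floor / N_floor = 73.637 / 264.6 = 0.2783.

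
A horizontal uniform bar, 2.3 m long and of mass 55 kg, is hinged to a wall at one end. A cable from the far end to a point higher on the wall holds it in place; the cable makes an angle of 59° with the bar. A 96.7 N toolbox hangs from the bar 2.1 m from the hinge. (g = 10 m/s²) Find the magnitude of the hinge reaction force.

Take torques about the hinge: T sin 59° · 2.3 = 55×10×1.15 + 96.7×2.1 = 835.57 N·m.
So T = 835.57 / (0.8572 × 2.3) = 423.83 N.
ΣF_x = 0: H_x = T cos 59° = 218.29 N.
ΣF_y = 0: H_y = (55×10 + 96.7) − T sin 59° = 646.7 − 363.29 = 283.41 N.
|H| = √(H_x² + H_y²) = √((218.29)² + (283.41)²) = 357.73 N.

|H| ≈ 358 N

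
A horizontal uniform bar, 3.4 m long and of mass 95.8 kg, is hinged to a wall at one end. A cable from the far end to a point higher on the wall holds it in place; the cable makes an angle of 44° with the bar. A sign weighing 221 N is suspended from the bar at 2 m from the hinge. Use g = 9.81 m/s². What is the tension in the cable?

T ≈ 864 N

Take torques about the hinge: T sin 44° · 3.4 = 95.8×9.81×1.7 + 221×2 = 2039.7 N·m.
So T = 2039.7 / (0.6947 × 3.4) = 863.59 N.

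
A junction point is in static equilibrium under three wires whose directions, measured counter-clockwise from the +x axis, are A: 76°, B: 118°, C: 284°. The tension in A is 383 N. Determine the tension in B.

Resolve: ΣF_x = 383 cos 76° + T_B cos 118° + T_C cos 284° = 0.
        ΣF_y = 383 sin 76° + T_B sin 118° + T_C sin 284° = 0.
The known terms sum to (92.66, 371.6) N, so -0.4695 T_B + 0.2419 T_C = -92.66 and 0.8829 T_B − 0.9703 T_C = -371.6.
Solving simultaneously: T_B = 743.2 N, T_C = 1059 N.

T_B ≈ 743 N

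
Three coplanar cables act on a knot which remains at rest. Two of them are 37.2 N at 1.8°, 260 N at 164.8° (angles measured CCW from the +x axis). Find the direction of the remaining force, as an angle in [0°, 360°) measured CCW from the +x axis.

θ ≈ 342°

Sum the known components: ΣF_x = -213.7 N, ΣF_y = 69.34 N.
For equilibrium the remaining force must supply (−ΣF_x, −ΣF_y) = (213.7, -69.34) N.
Magnitude = √((213.7)² + (-69.34)²) = 224.7 N; direction = atan2(-69.34, 213.7) = 342.0°.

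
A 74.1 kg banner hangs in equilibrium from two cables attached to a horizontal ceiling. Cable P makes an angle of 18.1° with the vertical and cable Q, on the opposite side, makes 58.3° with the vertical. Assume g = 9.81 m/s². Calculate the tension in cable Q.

T_Q ≈ 232 N

Angles from the horizontal: cable P is 90° − 18.1° = 71.9°, cable Q is 90° − 58.3° = 31.7°.
Weight W = 74.1 × 9.81 = 726.9 N acts straight down.
Horizontal: T_P cos 71.9° = T_Q cos 31.7°  →  T_P = 2.739 T_Q.
Vertical: T_P sin 71.9° + T_Q sin 31.7° = 726.9.
Substituting the horizontal relation into the vertical equation gives 3.129 T_Q = 726.9, so T_Q = 232.4 N.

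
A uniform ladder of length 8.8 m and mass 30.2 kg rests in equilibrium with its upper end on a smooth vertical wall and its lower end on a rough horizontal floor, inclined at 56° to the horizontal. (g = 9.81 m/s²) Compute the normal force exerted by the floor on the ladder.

ΣF_y = 0: N_floor = 30.2×9.81 = 296.26 N.

N_floor ≈ 296 N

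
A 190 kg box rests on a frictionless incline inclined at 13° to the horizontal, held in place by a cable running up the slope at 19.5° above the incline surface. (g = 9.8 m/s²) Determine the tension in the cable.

Take axes along and perpendicular to the incline. Weight components: W sin 13° = 418.9 N down-slope, W cos 13° = 1814 N into the surface.
Along incline: T cos 19.5° = W sin 13° → T = 444.3 N.
Perpendicular: N = W cos 13° − T sin 19.5° = 1666 N.

T ≈ 444 N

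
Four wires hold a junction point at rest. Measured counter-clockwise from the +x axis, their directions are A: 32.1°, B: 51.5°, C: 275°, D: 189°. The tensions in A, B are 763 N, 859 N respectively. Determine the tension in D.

T_D ≈ 1270 N

Resolve: ΣF_x = 763 cos 32.1° + 859 cos 51.5° + T_C cos 275° + T_D cos 189° = 0.
        ΣF_y = 763 sin 32.1° + 859 sin 51.5° + T_C sin 275° + T_D sin 189° = 0.
The known terms sum to (1181, 1078) N, so 0.0872 T_C − 0.9877 T_D = -1181 and -0.9962 T_C − 0.1564 T_D = -1078.
Solving simultaneously: T_C = 881.8 N, T_D = 1274 N.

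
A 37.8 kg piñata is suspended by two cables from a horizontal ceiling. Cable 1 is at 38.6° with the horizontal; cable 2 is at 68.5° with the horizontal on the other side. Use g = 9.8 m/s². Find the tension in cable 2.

Weight W = 37.8 × 9.8 = 370.4 N acts straight down.
Horizontal: T_1 cos 38.6° = T_2 cos 68.5°  →  T_1 = 0.469 T_2.
Vertical: T_1 sin 38.6° + T_2 sin 68.5° = 370.4.
Substituting the horizontal relation into the vertical equation gives 1.223 T_2 = 370.4, so T_2 = 302.9 N.

T_2 ≈ 303 N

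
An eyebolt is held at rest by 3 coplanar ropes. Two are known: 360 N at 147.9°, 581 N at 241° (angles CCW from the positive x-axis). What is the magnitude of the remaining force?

F ≈ 667 N

Sum the known components: ΣF_x = -586.6 N, ΣF_y = -316.9 N.
For equilibrium the remaining force must supply (−ΣF_x, −ΣF_y) = (586.6, 316.9) N.
Magnitude = √((586.6)² + (316.9)²) = 666.7 N; direction = atan2(316.9, 586.6) = 28.4°.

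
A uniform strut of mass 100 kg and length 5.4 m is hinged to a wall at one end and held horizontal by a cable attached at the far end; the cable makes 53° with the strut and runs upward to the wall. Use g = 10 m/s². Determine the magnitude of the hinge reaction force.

|H| ≈ 626 N

Take torques about the hinge: T sin 53° · 5.4 = 100×10×2.7 = 2700 N·m.
So T = 2700 / (0.7986 × 5.4) = 626.07 N.
ΣF_x = 0: H_x = T cos 53° = 376.78 N.
ΣF_y = 0: H_y = (100×10) − T sin 53° = 1000 − 500 = 500 N.
|H| = √(H_x² + H_y²) = √((376.78)² + (500)²) = 626.07 N.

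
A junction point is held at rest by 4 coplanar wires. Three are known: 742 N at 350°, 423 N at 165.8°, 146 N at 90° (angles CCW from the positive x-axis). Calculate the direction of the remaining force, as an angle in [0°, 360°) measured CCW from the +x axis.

Sum the known components: ΣF_x = 320.7 N, ΣF_y = 120.9 N.
For equilibrium the remaining force must supply (−ΣF_x, −ΣF_y) = (-320.7, -120.9) N.
Magnitude = √((-320.7)² + (-120.9)²) = 342.7 N; direction = atan2(-120.9, -320.7) = 200.7°.

θ ≈ 201°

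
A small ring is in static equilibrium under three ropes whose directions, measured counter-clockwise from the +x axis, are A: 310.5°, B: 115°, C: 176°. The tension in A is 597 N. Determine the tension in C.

Resolve: ΣF_x = 597 cos 310.5° + T_B cos 115° + T_C cos 176° = 0.
        ΣF_y = 597 sin 310.5° + T_B sin 115° + T_C sin 176° = 0.
The known terms sum to (387.7, -454) N, so -0.4226 T_B − 0.9976 T_C = -387.7 and 0.9063 T_B + 0.0698 T_C = 454.
Solving simultaneously: T_B = 486.9 N, T_C = 182.4 N.

T_C ≈ 182 N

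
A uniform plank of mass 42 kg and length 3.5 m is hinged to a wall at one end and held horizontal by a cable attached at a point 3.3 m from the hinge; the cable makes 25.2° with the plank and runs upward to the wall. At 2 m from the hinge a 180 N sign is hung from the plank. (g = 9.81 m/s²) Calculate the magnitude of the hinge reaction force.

|H| ≈ 745 N

Take torques about the hinge: T sin 25.2° · 3.3 = 42×9.81×1.75 + 180×2 = 1081 N·m.
So T = 1081 / (0.4258 × 3.3) = 769.38 N.
ΣF_x = 0: H_x = T cos 25.2° = 696.16 N.
ΣF_y = 0: H_y = (42×9.81 + 180) − T sin 25.2° = 592.02 − 327.59 = 264.43 N.
|H| = √(H_x² + H_y²) = √((696.16)² + (264.43)²) = 744.69 N.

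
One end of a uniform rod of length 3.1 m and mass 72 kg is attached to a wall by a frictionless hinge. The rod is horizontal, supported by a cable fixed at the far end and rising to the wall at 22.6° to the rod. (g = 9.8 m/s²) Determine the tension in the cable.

Take torques about the hinge: T sin 22.6° · 3.1 = 72×9.8×1.55 = 1093.7 N·m.
So T = 1093.7 / (0.3843 × 3.1) = 918.04 N.

T ≈ 918 N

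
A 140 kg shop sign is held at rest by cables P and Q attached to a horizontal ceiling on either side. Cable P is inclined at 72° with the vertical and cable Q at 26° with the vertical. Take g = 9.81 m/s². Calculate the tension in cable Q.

Angles from the horizontal: cable P is 90° − 72° = 18°, cable Q is 90° − 26° = 64°.
Weight W = 140 × 9.81 = 1373 N acts straight down.
Horizontal: T_P cos 18° = T_Q cos 64°  →  T_P = 0.4609 T_Q.
Vertical: T_P sin 18° + T_Q sin 64° = 1373.
Substituting the horizontal relation into the vertical equation gives 1.041 T_Q = 1373, so T_Q = 1319 N.

T_Q ≈ 1320 N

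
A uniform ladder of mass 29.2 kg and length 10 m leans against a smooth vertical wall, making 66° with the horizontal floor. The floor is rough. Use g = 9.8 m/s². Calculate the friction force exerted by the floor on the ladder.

f ≈ 63.7 N

Torques about the foot: N_wall · 10 sin 66° = 29.2×9.8×5 cos 66° → N_wall = 63.703 N.
ΣF_x = 0: f_floor = N_wall = 63.703 N.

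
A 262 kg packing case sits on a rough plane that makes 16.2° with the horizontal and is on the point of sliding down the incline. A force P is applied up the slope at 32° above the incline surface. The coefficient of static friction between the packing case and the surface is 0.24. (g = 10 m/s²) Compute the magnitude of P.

On the verge of sliding down the incline, friction equals μN and acts up the slope.
Perpendicular: N + P sin 32° = W cos 16.2° = 2516 N.
Along incline: P cos 32° + μN = W sin 16.2° with W sin 16.2° = 731 N.
Solving the pair for P and N: P = 176.3 N, N = 2423 N (and f = μN = 581.4 N).

P ≈ 176 N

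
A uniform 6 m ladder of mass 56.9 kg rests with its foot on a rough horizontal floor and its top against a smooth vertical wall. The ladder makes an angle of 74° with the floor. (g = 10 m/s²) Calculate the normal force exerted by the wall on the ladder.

Torques about the foot: N_wall · 6 sin 74° = 56.9×10×3 cos 74° → N_wall = 81.579 N.

N_wall ≈ 81.6 N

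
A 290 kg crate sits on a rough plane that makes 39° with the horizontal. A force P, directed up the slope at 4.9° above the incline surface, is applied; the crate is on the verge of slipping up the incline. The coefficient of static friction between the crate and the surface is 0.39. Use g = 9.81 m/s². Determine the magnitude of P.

On the verge of sliding up the incline, friction equals μN and acts down the slope.
Perpendicular: N + P sin 4.9° = W cos 39° = 2211 N.
Along incline: P cos 4.9° = W sin 39° + μN  with W sin 39° = 1790 N.
Solving the pair for P and N: P = 2576 N, N = 1991 N (and f = μN = 776.4 N).

P ≈ 2580 N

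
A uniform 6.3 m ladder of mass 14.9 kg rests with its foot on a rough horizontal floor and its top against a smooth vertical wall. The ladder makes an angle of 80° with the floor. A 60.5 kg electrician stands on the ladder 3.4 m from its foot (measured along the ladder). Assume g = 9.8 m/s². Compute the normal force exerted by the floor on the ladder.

N_floor ≈ 739 N

ΣF_y = 0: N_floor = 14.9×9.8 + 60.5×9.8 = 738.92 N.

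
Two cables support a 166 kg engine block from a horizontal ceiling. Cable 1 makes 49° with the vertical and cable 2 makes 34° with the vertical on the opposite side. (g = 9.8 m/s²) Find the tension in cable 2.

T_2 ≈ 1240 N

Angles from the horizontal: cable 1 is 90° − 49° = 41°, cable 2 is 90° − 34° = 56°.
Weight W = 166 × 9.8 = 1627 N acts straight down.
Horizontal: T_1 cos 41° = T_2 cos 56°  →  T_1 = 0.7409 T_2.
Vertical: T_1 sin 41° + T_2 sin 56° = 1627.
Substituting the horizontal relation into the vertical equation gives 1.315 T_2 = 1627, so T_2 = 1237 N.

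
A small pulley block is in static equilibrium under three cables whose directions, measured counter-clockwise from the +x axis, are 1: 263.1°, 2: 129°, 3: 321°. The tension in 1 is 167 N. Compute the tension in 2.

Resolve: ΣF_x = 167 cos 263.1° + T_2 cos 129° + T_3 cos 321° = 0.
        ΣF_y = 167 sin 263.1° + T_2 sin 129° + T_3 sin 321° = 0.
The known terms sum to (-20.06, -165.8) N, so -0.6293 T_2 + 0.7771 T_3 = 20.06 and 0.7771 T_2 − 0.6293 T_3 = 165.8.
Solving simultaneously: T_2 = 680.4 N, T_3 = 576.8 N.

T_2 ≈ 680 N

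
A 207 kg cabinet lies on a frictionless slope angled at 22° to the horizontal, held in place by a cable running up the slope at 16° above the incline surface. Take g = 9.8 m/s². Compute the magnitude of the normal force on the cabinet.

N ≈ 1660 N

Take axes along and perpendicular to the incline. Weight components: W sin 22° = 759.9 N down-slope, W cos 22° = 1881 N into the surface.
Along incline: T cos 16° = W sin 22° → T = 790.6 N.
Perpendicular: N = W cos 22° − T sin 16° = 1663 N.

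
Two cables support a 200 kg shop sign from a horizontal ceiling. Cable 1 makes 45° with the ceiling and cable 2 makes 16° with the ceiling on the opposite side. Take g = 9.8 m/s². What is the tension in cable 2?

Weight W = 200 × 9.8 = 1960 N acts straight down.
Horizontal: T_1 cos 45° = T_2 cos 16°  →  T_1 = 1.359 T_2.
Vertical: T_1 sin 45° + T_2 sin 16° = 1960.
Substituting the horizontal relation into the vertical equation gives 1.237 T_2 = 1960, so T_2 = 1585 N.

T_2 ≈ 1580 N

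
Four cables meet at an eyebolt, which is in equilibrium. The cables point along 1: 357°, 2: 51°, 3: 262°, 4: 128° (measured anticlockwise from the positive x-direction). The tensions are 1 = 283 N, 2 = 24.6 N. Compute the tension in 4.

T_4 ≈ 410 N

Resolve: ΣF_x = 283 cos 357° + 24.6 cos 51° + T_3 cos 262° + T_4 cos 128° = 0.
        ΣF_y = 283 sin 357° + 24.6 sin 51° + T_3 sin 262° + T_4 sin 128° = 0.
The known terms sum to (298.1, 4.307) N, so -0.1392 T_3 − 0.6157 T_4 = -298.1 and -0.9903 T_3 + 0.7880 T_4 = -4.307.
Solving simultaneously: T_3 = 330.2 N, T_4 = 409.5 N.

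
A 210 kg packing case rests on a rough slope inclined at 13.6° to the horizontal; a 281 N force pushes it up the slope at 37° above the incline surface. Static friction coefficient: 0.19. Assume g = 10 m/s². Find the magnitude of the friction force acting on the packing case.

Axes along / perpendicular to the incline. W sin 13.6° = 493.8 N down-slope; W cos 13.6° = 2041 N into the surface.
Perpendicular: N = W cos 13.6° − P sin 37° = 2041 − 169.1 = 1872 N.
Along incline: P cos 37° + f = W sin 13.6° (friction acts up-slope) → f = 493.8 − 224.4 = 269.4 N.
|f| = 269.4 N ≤ μN = 355.7 N, so the packing case is indeed static.

f ≈ 269 N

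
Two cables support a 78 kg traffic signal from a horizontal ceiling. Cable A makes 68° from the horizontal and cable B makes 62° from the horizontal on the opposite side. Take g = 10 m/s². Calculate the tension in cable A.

T_A ≈ 478 N

Weight W = 78 × 10 = 780 N acts straight down.
Horizontal: T_A cos 68° = T_B cos 62°  →  T_B = 0.7979 T_A.
Vertical: T_A sin 68° + T_B sin 62° = 780.
Substituting the horizontal relation into the vertical equation gives 1.632 T_A = 780, so T_A = 478 N.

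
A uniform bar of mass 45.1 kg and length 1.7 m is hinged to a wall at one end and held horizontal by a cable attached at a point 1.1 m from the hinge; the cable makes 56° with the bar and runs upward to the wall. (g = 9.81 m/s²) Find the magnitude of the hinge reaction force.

Take torques about the hinge: T sin 56° · 1.1 = 45.1×9.81×0.85 = 376.07 N·m.
So T = 376.07 / (0.8290 × 1.1) = 412.38 N.
ΣF_x = 0: H_x = T cos 56° = 230.6 N.
ΣF_y = 0: H_y = (45.1×9.81) − T sin 56° = 442.43 − 341.88 = 100.55 N.
|H| = √(H_x² + H_y²) = √((230.6)² + (100.55)²) = 251.57 N.

|H| ≈ 252 N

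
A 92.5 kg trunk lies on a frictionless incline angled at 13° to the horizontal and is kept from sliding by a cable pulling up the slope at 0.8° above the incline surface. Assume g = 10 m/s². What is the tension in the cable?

T ≈ 208 N

Take axes along and perpendicular to the incline. Weight components: W sin 13° = 208.1 N down-slope, W cos 13° = 901.3 N into the surface.
Along incline: T cos 0.8° = W sin 13° → T = 208.1 N.
Perpendicular: N = W cos 13° − T sin 0.8° = 898.4 N.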